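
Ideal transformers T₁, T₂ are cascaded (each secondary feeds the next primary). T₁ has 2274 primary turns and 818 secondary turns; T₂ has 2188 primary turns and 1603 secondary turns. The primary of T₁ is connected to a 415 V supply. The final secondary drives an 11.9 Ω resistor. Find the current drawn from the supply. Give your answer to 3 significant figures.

I_supply ≈ 2.42 A

Secondary of T₁: V = 415.00 × 818/2274 = 149.28 V.
Secondary of T₂: V = 149.28 × 1603/2188 = 109.37 V.
I_load = 109.37/11.9 = 9.1907 A, so P_out = 109.37 × 9.1907 = 1005.2 W.
All ideal ⇒ P_in = P_out, so I_supply = 1005.2/415 = 2.42 A.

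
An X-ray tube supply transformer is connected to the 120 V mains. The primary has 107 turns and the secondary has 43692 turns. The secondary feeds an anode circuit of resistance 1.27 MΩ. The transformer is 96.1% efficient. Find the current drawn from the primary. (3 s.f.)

I_p ≈ 16.4 A

V_s = 120 × 43692/107 = 49000 V.
I_s = V_s/R = 49000/(1.27×10^6) = 0.038583 A.
P_out = V_s I_s = 49000 × 0.038583 = 1890.6 W.
P_in = P_out/η = 1890.6/0.961 = 1967.3 W.
I_p = P_in/V_p = 1967.3/120 = 16.4 A.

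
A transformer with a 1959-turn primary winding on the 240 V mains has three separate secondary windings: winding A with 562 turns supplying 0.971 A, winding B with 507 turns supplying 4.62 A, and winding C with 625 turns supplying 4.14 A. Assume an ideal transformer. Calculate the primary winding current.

I_p ≈ 2.80 A

V_A = 240 × 562/1959 = 68.851 V; V_B = 240 × 507/1959 = 62.113 V; V_C = 240 × 625/1959 = 76.570 V.
P_out = V_A I_A + V_B I_B + V_C I_C = 68.851×0.971 + 62.113×4.62 + 76.570×4.14 = 66.855 + 286.96 + 317.00 = 670.82 W.
Ideal ⇒ P_in = P_out, so I_p = P_out/V_p = 670.82/240 = 2.80 A.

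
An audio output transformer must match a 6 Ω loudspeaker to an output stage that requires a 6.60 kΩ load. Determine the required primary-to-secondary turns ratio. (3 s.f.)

N_p/N_s ≈ 33.2

Z_p/Z_s = (N_p/N_s)², so N_p/N_s = √(6600/6) = √1100 = 33.2.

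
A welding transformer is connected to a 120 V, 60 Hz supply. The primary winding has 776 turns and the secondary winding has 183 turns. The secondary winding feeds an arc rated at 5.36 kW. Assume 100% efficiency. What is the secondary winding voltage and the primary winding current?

V_s = V_p × N_s/N_p = 120 × 183/776 = 28.299 V.
I_s = P/V_s = 5360/28.299 = 189.41 A.
I_p = I_s × N_s/N_p = 189.41 × 183/776 = 44.7 A.

V_s ≈ 28.3 V, I_p ≈ 44.7 A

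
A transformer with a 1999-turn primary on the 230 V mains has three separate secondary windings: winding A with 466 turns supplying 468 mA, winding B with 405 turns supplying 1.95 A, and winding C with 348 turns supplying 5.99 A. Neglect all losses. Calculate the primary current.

V_A = 230 × 466/1999 = 53.617 V; V_B = 230 × 405/1999 = 46.598 V; V_C = 230 × 348/1999 = 40.040 V.
P_out = V_A I_A + V_B I_B + V_C I_C = 53.617×0.468 + 46.598×1.95 + 40.040×5.99 = 25.093 + 90.867 + 239.84 = 355.80 W.
Ideal ⇒ P_in = P_out, so I_p = P_out/V_p = 355.80/230 = 1.55 A.

I_p ≈ 1.55 A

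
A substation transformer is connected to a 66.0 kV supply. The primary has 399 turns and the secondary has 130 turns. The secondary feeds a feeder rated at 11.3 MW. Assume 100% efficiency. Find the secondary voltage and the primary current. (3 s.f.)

V_s = V_p × N_s/N_p = 66000 × 130/399 = 21504 V.
I_s = P/V_s = 1.13×10^7/21504 = 525.49 A.
I_p = I_s × N_s/N_p = 525.49 × 130/399 = 171 A.

V_s ≈ 21500 V, I_p ≈ 171 A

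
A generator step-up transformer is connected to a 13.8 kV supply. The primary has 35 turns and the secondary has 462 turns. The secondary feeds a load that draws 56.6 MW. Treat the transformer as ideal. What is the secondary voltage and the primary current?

V_s ≈ 182000 V, I_p ≈ 4100 A

V_s = V_p × N_s/N_p = 13800 × 462/35 = 182160 V.
I_s = P/V_s = 5.66×10^7/182160 = 310.72 A.
I_p = I_s × N_s/N_p = 310.72 × 462/35 = 4100 A.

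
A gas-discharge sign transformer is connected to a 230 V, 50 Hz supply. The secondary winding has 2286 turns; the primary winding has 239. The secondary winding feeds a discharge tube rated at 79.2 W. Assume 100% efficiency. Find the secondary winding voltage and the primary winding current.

V_s = V_p × N_s/N_p = 230 × 2286/239 = 2199.9 V.
I_s = P/V_s = 79.2/2199.9 = 0.036001 A.
I_p = I_s × N_s/N_p = 0.036001 × 2286/239 = 0.344 A.

V_s ≈ 2200 V, I_p ≈ 0.344 A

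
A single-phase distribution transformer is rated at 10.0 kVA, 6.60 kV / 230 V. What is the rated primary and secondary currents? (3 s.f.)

I_p ≈ 1.52 A, I_s ≈ 43.5 A

I_p = S/V_p = 10000/6600 = 1.52 A.
I_s = S/V_s = 10000/230 = 43.5 A.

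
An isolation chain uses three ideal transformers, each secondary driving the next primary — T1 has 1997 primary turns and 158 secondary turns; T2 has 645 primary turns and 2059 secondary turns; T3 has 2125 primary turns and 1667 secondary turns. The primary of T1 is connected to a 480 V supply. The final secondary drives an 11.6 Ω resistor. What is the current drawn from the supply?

Secondary of T1: V = 480.00 × 158/1997 = 37.977 V.
Secondary of T2: V = 37.977 × 2059/645 = 121.23 V.
Secondary of T3: V = 121.23 × 1667/2125 = 95.103 V.
I_load = 95.103/11.6 = 8.1985 A, so P_out = 95.103 × 8.1985 = 779.70 W.
All ideal ⇒ P_in = P_out, so I_supply = 779.70/480 = 1.62 A.

I_supply ≈ 1.62 A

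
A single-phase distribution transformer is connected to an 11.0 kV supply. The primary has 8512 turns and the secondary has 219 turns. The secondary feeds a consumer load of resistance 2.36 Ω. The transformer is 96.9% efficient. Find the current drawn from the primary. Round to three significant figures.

V_s = 11000 × 219/8512 = 283.01 V.
I_s = V_s/R = 283.01/2.36 = 119.92 A.
P_out = V_s I_s = 283.01 × 119.92 = 33939 W.
P_in = P_out/η = 33939/0.969 = 35025 W.
I_p = P_in/V_p = 35025/11000 = 3.18 A.

I_p ≈ 3.18 A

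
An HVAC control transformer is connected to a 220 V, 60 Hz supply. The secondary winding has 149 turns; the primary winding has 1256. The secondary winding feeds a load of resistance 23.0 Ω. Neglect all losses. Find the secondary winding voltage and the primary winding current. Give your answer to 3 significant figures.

V_s = V_p × N_s/N_p = 220 × 149/1256 = 26.099 V.
I_s = V_s/R = 26.099/23.0 = 1.1347 A.
I_p = I_s × N_s/N_p = 1.1347 × 149/1256 = 0.135 A.

V_s ≈ 26.1 V, I_p ≈ 0.135 A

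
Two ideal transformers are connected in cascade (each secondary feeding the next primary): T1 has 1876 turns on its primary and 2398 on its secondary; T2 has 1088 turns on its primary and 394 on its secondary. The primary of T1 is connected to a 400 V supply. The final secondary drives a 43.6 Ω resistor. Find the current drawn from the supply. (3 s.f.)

I_supply ≈ 1.97 A

After T1: V = 400.00 × 2398/1876 = 511.30 V.
After T2: V = 511.30 × 394/1088 = 185.16 V.
I_load = 185.16/43.6 = 4.2468 A, so P_out = 185.16 × 4.2468 = 786.32 W.
All ideal ⇒ P_in = P_out, so I_supply = 786.32/400 = 1.97 A.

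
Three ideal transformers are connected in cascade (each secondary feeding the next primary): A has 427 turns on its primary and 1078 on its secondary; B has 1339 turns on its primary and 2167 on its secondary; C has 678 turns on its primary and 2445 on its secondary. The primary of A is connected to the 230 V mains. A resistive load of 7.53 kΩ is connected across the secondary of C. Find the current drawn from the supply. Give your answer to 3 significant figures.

Secondary of A: V = 230.00 × 1078/427 = 580.66 V.
Secondary of B: V = 580.66 × 2167/1339 = 939.72 V.
Secondary of C: V = 939.72 × 2445/678 = 3388.8 V.
I_load = 3388.8/7530 = 0.45004 A, so P_out = 3388.8 × 0.45004 = 1525.1 W.
All ideal ⇒ P_in = P_out, so I_supply = 1525.1/230 = 6.63 A.

I_supply ≈ 6.63 A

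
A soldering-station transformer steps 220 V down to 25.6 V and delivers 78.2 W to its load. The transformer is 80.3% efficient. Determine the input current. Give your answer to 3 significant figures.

P_in = P_out/η = 78.2/0.803 = 97.385 W.
I_in = P_in/V_in = 97.385/220 = 0.443 A.

I_in ≈ 0.443 A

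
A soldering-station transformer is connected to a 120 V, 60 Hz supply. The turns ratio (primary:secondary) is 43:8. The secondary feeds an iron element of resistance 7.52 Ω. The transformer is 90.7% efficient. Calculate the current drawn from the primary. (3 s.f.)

I_p ≈ 0.609 A

V_s = 120 × 8/43 = 22.326 V.
I_s = V_s/R = 22.326/7.52 = 2.9688 A.
P_out = V_s I_s = 22.326 × 2.9688 = 66.281 W.
P_in = P_out/η = 66.281/0.907 = 73.077 W.
I_p = P_in/V_p = 73.077/120 = 0.609 A.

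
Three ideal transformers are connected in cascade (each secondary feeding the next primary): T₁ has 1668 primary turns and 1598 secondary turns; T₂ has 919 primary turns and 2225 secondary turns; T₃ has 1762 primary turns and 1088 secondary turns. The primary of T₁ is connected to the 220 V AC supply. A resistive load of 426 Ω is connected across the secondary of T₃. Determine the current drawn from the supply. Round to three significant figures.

I_supply ≈ 1.06 A

After T₁: V = 220.00 × 1598/1668 = 210.77 V.
After T₂: V = 210.77 × 2225/919 = 510.29 V.
After T₃: V = 510.29 × 1088/1762 = 315.09 V.
I_load = 315.09/426 = 0.73966 A, so P_out = 315.09 × 0.73966 = 233.06 W.
All ideal ⇒ P_in = P_out, so I_supply = 233.06/220 = 1.06 A.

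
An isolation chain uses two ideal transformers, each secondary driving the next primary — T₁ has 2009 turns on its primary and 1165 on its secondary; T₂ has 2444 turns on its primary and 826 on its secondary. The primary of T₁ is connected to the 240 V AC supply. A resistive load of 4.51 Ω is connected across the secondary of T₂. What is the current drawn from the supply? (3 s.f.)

Secondary of T₁: V = 240.00 × 1165/2009 = 139.17 V.
Secondary of T₂: V = 139.17 × 826/2444 = 47.037 V.
I_load = 47.037/4.51 = 10.429 A, so P_out = 47.037 × 10.429 = 490.56 W.
All ideal ⇒ P_in = P_out, so I_supply = 490.56/240 = 2.04 A.

I_supply ≈ 2.04 A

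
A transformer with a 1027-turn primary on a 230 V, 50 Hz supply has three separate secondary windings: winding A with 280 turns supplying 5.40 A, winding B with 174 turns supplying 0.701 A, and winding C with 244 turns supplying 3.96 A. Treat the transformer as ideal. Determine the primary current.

V_A = 230 × 280/1027 = 62.707 V; V_B = 230 × 174/1027 = 38.968 V; V_C = 230 × 244/1027 = 54.645 V.
P_out = V_A I_A + V_B I_B + V_C I_C = 62.707×5.40 + 38.968×0.701 + 54.645×3.96 = 338.62 + 27.316 + 216.39 = 582.33 W.
Ideal ⇒ P_in = P_out, so I_p = P_out/V_p = 582.33/230 = 2.53 A.

I_p ≈ 2.53 A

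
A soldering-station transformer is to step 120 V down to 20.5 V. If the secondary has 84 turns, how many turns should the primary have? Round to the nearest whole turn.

N_p = 492 turns

N_p/N_s = V_p/V_s, so N_p = 84 × 120/20.5 = 491.7 ≈ 492 turns.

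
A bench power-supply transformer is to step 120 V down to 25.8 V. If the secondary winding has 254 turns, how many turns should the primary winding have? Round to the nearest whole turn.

N_p = 1181 turns

N_p/N_s = V_p/V_s, so N_p = 254 × 120/25.8 = 1181.4 ≈ 1181 turns.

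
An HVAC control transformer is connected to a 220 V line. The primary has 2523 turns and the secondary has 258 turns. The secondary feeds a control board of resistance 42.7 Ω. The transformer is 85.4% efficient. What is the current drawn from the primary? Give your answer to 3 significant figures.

V_s = 220 × 258/2523 = 22.497 V.
I_s = V_s/R = 22.497/42.7 = 0.52686 A.
P_out = V_s I_s = 22.497 × 0.52686 = 11.853 W.
P_in = P_out/η = 11.853/0.854 = 13.879 W.
I_p = P_in/V_p = 13.879/220 = 0.0631 A.

I_p ≈ 0.0631 A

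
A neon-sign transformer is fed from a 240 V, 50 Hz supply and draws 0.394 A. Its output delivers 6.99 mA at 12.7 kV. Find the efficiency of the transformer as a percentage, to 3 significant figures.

η ≈ 93.9%

P_in = 240 × 0.394 = 94.5600 W.
P_out = 12700 × 0.00699 = 88.7730 W.
η = P_out/P_in = 88.7730/94.5600 = 0.939.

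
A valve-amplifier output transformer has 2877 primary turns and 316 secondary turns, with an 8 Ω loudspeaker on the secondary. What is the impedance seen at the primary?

Z_p ≈ 663 Ω

Z_p = (N_p/N_s)² × Z_s = (2877/316)² × 8 = 663 Ω.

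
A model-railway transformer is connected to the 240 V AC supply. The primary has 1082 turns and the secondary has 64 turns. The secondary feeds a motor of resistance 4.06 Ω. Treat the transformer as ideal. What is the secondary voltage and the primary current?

V_s ≈ 14.2 V, I_p ≈ 0.207 A

V_s = V_p × N_s/N_p = 240 × 64/1082 = 14.196 V.
I_s = V_s/R = 14.196/4.06 = 3.4965 A.
I_p = I_s × N_s/N_p = 3.4965 × 64/1082 = 0.207 A.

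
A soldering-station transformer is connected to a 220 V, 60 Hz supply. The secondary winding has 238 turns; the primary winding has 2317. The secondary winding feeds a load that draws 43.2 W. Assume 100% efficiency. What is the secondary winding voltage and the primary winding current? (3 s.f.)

V_s = V_p × N_s/N_p = 220 × 238/2317 = 22.598 V.
I_s = P/V_s = 43.2/22.598 = 1.9117 A.
I_p = I_s × N_s/N_p = 1.9117 × 238/2317 = 0.196 A.

V_s ≈ 22.6 V, I_p ≈ 0.196 A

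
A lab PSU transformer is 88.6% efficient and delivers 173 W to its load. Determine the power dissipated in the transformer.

P_in = P_out/η = 173/0.886 = 195.260 W.
P_loss = P_in − P_out = 195.260 − 173 = 22.3 W.

P_loss ≈ 22.3 W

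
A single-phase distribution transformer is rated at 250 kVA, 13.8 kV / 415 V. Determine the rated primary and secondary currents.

I_p = S/V_p = 250000/13800 = 18.1 A.
I_s = S/V_s = 250000/415 = 602 A.

I_p ≈ 18.1 A, I_s ≈ 602 A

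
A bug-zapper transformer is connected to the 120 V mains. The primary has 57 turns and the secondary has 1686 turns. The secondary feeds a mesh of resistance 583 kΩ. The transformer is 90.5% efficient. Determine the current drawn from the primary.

I_p ≈ 0.199 A

V_s = 120 × 1686/57 = 3549.5 V.
I_s = V_s/R = 3549.5/583000 = 0.0060883 A.
P_out = V_s I_s = 3549.5 × 0.0060883 = 21.610 W.
P_in = P_out/η = 21.610/0.905 = 23.879 W.
I_p = P_in/V_p = 23.879/120 = 0.199 A.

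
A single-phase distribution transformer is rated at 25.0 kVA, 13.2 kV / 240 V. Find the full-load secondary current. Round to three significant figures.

I_s ≈ 104 A

I_s = S/V_s = 25000/240 = 104 A.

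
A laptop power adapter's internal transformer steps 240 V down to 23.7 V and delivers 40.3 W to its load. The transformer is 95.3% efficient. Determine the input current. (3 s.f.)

P_in = P_out/η = 40.3/0.953 = 42.288 W.
I_in = P_in/V_in = 42.288/240 = 0.176 A.

I_in ≈ 0.176 A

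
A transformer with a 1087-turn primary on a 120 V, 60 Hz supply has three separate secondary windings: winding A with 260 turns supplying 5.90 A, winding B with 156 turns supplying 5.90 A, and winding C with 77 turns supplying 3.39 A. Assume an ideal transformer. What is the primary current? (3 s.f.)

V_A = 120 × 260/1087 = 28.703 V; V_B = 120 × 156/1087 = 17.222 V; V_C = 120 × 77/1087 = 8.5005 V.
P_out = V_A I_A + V_B I_B + V_C I_C = 28.703×5.90 + 17.222×5.90 + 8.5005×3.39 = 169.35 + 101.61 + 28.817 = 299.77 W.
Ideal ⇒ P_in = P_out, so I_p = P_out/V_p = 299.77/120 = 2.50 A.

I_p ≈ 2.50 A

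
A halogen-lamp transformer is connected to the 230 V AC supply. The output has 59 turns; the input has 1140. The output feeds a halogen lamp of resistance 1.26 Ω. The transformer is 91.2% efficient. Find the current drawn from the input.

I_in ≈ 0.536 A

V_out = 230 × 59/1140 = 11.904 V.
I_out = V_out/R = 11.904/1.26 = 9.4472 A.
P_out = V_out I_out = 11.904 × 9.4472 = 112.46 W.
P_in = P_out/η = 112.46/0.912 = 123.31 W.
I_in = P_in/V_in = 123.31/230 = 0.536 A.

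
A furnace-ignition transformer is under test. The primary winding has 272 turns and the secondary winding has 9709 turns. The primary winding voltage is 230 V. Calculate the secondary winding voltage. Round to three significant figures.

V_s/V_p = N_s/N_p, so V_s = 230 × 9709/272 = 8210 V.

V_s ≈ 8210 V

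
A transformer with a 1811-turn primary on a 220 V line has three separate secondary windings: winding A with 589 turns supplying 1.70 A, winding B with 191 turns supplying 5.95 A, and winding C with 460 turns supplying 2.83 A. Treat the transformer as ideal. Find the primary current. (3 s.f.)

V_A = 220 × 589/1811 = 71.552 V; V_B = 220 × 191/1811 = 23.203 V; V_C = 220 × 460/1811 = 55.881 V.
P_out = V_A I_A + V_B I_B + V_C I_C = 71.552×1.70 + 23.203×5.95 + 55.881×2.83 = 121.64 + 138.06 + 158.14 = 417.84 W.
Ideal ⇒ P_in = P_out, so I_p = P_out/V_p = 417.84/220 = 1.90 A.

I_p ≈ 1.90 A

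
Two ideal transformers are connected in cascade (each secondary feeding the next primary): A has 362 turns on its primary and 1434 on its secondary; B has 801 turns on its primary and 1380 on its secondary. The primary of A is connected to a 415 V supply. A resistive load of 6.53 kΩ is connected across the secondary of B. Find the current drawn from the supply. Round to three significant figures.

After A: V = 415.00 × 1434/362 = 1644.0 V.
After B: V = 1644.0 × 1380/801 = 2832.3 V.
I_load = 2832.3/6530 = 0.43373 A, so P_out = 2832.3 × 0.43373 = 1228.4 W.
All ideal ⇒ P_in = P_out, so I_supply = 1228.4/415 = 2.96 A.

I_supply ≈ 2.96 A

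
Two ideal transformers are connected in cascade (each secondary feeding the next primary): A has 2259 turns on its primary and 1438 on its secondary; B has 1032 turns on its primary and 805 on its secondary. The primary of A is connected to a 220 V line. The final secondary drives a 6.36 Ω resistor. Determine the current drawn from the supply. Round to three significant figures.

Secondary of A: V = 220.00 × 1438/2259 = 140.04 V.
Secondary of B: V = 140.04 × 805/1032 = 109.24 V.
I_load = 109.24/6.36 = 17.176 A, so P_out = 109.24 × 17.176 = 1876.3 W.
All ideal ⇒ P_in = P_out, so I_supply = 1876.3/220 = 8.53 A.

I_supply ≈ 8.53 A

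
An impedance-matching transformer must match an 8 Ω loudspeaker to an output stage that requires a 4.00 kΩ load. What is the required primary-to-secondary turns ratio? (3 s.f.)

N_p/N_s ≈ 22.4

Z_p/Z_s = (N_p/N_s)², so N_p/N_s = √(4000/8) = √500 = 22.4.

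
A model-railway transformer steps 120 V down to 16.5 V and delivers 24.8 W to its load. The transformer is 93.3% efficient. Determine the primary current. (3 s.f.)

P_in = P_out/η = 24.8/0.933 = 26.581 W.
I_p = P_in/V_p = 26.581/120 = 0.222 A.

I_p ≈ 0.222 A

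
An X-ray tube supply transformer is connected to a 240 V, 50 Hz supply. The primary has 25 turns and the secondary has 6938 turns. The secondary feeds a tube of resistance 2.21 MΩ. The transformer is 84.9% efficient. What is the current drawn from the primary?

I_p ≈ 9.85 A

V_s = 240 × 6938/25 = 66605 V.
I_s = V_s/R = 66605/(2.21×10^6) = 0.030138 A.
P_out = V_s I_s = 66605 × 0.030138 = 2007.3 W.
P_in = P_out/η = 2007.3/0.849 = 2364.3 W.
I_p = P_in/V_p = 2364.3/240 = 9.85 A.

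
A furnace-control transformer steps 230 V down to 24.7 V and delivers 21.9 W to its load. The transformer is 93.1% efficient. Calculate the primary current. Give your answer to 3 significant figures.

P_in = P_out/η = 21.9/0.931 = 23.523 W.
I_p = P_in/V_p = 23.523/230 = 0.102 A.

I_p ≈ 0.102 A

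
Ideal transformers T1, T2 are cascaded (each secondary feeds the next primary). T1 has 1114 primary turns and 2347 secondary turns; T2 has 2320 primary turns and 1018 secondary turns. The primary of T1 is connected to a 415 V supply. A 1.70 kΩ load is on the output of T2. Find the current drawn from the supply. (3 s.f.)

I_supply ≈ 0.209 A

Secondary of T1: V = 415.00 × 2347/1114 = 874.33 V.
Secondary of T2: V = 874.33 × 1018/2320 = 383.65 V.
I_load = 383.65/1700 = 0.22568 A, so P_out = 383.65 × 0.22568 = 86.581 W.
All ideal ⇒ P_in = P_out, so I_supply = 86.581/415 = 0.209 A.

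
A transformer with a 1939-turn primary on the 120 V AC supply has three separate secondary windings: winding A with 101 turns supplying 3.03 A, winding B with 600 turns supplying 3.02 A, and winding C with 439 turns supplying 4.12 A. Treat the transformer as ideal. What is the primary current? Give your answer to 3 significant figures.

V_A = 120 × 101/1939 = 6.2506 V; V_B = 120 × 600/1939 = 37.133 V; V_C = 120 × 439/1939 = 27.169 V.
P_out = V_A I_A + V_B I_B + V_C I_C = 6.2506×3.03 + 37.133×3.02 + 27.169×4.12 = 18.939 + 112.14 + 111.93 = 243.01 W.
Ideal ⇒ P_in = P_out, so I_p = P_out/V_p = 243.01/120 = 2.03 A.

I_p ≈ 2.03 A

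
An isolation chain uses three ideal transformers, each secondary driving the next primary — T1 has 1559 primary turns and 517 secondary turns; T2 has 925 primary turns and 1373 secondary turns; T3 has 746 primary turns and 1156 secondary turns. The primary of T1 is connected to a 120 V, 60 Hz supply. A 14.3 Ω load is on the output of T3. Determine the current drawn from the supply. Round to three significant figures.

I_supply ≈ 4.88 A

Secondary of T1: V = 120.00 × 517/1559 = 39.795 V.
Secondary of T2: V = 39.795 × 1373/925 = 59.068 V.
Secondary of T3: V = 59.068 × 1156/746 = 91.532 V.
I_load = 91.532/14.3 = 6.4008 A, so P_out = 91.532 × 6.4008 = 585.88 W.
All ideal ⇒ P_in = P_out, so I_supply = 585.88/120 = 4.88 A.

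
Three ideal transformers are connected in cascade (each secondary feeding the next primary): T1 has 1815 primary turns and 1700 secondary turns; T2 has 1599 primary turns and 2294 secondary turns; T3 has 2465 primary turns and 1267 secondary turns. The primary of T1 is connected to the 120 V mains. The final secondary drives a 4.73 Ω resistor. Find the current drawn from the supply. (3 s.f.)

I_supply ≈ 12.1 A

Secondary of T1: V = 120.00 × 1700/1815 = 112.40 V.
Secondary of T2: V = 112.40 × 2294/1599 = 161.25 V.
Secondary of T3: V = 161.25 × 1267/2465 = 82.882 V.
I_load = 82.882/4.73 = 17.523 A, so P_out = 82.882 × 17.523 = 1452.3 W.
All ideal ⇒ P_in = P_out, so I_supply = 1452.3/120 = 12.1 A.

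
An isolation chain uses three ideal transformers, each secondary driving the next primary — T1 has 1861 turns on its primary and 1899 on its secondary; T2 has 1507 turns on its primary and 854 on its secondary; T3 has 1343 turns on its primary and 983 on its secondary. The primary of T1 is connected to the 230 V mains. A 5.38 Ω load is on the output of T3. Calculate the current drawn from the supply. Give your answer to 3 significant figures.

Secondary of T1: V = 230.00 × 1899/1861 = 234.70 V.
Secondary of T2: V = 234.70 × 854/1507 = 133.00 V.
Secondary of T3: V = 133.00 × 983/1343 = 97.348 V.
I_load = 97.348/5.38 = 18.094 A, so P_out = 97.348 × 18.094 = 1761.5 W.
All ideal ⇒ P_in = P_out, so I_supply = 1761.5/230 = 7.66 A.

I_supply ≈ 7.66 A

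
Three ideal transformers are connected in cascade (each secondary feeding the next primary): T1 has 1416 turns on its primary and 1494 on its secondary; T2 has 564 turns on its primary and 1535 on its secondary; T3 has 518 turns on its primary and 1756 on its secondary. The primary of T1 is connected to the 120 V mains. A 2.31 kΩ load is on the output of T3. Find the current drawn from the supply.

After T1: V = 120.00 × 1494/1416 = 126.61 V.
After T2: V = 126.61 × 1535/564 = 344.59 V.
After T3: V = 344.59 × 1756/518 = 1168.1 V.
I_load = 1168.1/2310 = 0.50569 A, so P_out = 1168.1 × 0.50569 = 590.71 W.
All ideal ⇒ P_in = P_out, so I_supply = 590.71/120 = 4.92 A.

I_supply ≈ 4.92 A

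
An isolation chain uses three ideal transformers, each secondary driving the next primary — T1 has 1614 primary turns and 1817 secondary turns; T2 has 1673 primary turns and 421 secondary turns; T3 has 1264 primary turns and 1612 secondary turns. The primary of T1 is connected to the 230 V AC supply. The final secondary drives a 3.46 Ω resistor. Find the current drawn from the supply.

I_supply ≈ 8.68 A

Secondary of T1: V = 230.00 × 1817/1614 = 258.93 V.
Secondary of T2: V = 258.93 × 421/1673 = 65.158 V.
Secondary of T3: V = 65.158 × 1612/1264 = 83.097 V.
I_load = 83.097/3.46 = 24.016 A, so P_out = 83.097 × 24.016 = 1995.7 W.
All ideal ⇒ P_in = P_out, so I_supply = 1995.7/230 = 8.68 A.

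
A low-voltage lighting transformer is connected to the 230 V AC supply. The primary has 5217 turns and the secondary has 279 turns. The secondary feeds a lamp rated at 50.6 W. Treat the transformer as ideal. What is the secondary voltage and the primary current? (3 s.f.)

V_s = V_p × N_s/N_p = 230 × 279/5217 = 12.300 V.
I_s = P/V_s = 50.6/12.300 = 4.1138 A.
I_p = I_s × N_s/N_p = 4.1138 × 279/5217 = 0.220 A.

V_s ≈ 12.3 V, I_p ≈ 0.220 A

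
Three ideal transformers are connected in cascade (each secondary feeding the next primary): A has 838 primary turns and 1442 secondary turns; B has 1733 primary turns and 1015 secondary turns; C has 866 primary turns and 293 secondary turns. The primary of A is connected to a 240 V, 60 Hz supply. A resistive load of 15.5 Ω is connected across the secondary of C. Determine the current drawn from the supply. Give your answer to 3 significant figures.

I_supply ≈ 1.80 A

Secondary of A: V = 240.00 × 1442/838 = 412.98 V.
Secondary of B: V = 412.98 × 1015/1733 = 241.88 V.
Secondary of C: V = 241.88 × 293/866 = 81.837 V.
I_load = 81.837/15.5 = 5.2798 A, so P_out = 81.837 × 5.2798 = 432.08 W.
All ideal ⇒ P_in = P_out, so I_supply = 432.08/240 = 1.80 A.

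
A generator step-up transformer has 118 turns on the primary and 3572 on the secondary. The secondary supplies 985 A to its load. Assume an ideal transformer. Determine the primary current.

For an ideal transformer I_p/I_s = N_s/N_p, so I_p = 985 × 3572/118 = 29800 A.

I_p ≈ 29800 A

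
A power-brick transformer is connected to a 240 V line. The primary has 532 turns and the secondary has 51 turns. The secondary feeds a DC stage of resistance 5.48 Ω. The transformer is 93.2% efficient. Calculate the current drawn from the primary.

V_s = 240 × 51/532 = 23.008 V.
I_s = V_s/R = 23.008/5.48 = 4.1985 A.
P_out = V_s I_s = 23.008 × 4.1985 = 96.596 W.
P_in = P_out/η = 96.596/0.932 = 103.64 W.
I_p = P_in/V_p = 103.64/240 = 0.432 A.

I_p ≈ 0.432 A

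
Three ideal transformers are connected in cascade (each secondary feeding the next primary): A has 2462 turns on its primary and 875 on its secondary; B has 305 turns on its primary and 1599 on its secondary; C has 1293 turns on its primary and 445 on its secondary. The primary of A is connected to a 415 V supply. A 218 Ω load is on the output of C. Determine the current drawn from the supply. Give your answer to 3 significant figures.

After A: V = 415.00 × 875/2462 = 147.49 V.
After B: V = 147.49 × 1599/305 = 773.24 V.
After C: V = 773.24 × 445/1293 = 266.12 V.
I_load = 266.12/218 = 1.2207 A, so P_out = 266.12 × 1.2207 = 324.86 W.
All ideal ⇒ P_in = P_out, so I_supply = 324.86/415 = 0.783 A.

I_supply ≈ 0.783 A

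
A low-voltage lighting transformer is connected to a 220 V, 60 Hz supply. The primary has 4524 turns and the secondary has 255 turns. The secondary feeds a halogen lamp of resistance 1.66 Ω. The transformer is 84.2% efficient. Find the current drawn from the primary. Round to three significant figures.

I_p ≈ 0.500 A

V_s = 220 × 255/4524 = 12.401 V.
I_s = V_s/R = 12.401/1.66 = 7.4702 A.
P_out = V_s I_s = 12.401 × 7.4702 = 92.634 W.
P_in = P_out/η = 92.634/0.842 = 110.02 W.
I_p = P_in/V_p = 110.02/220 = 0.500 A.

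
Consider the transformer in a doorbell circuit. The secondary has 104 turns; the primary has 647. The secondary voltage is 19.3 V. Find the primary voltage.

V_p/V_s = N_p/N_s, so V_p = 19.3 × 647/104 = 120 V.

V_p ≈ 120 V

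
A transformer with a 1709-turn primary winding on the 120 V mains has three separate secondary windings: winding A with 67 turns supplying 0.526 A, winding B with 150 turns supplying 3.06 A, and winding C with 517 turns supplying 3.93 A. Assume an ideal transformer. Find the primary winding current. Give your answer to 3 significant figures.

I_p ≈ 1.48 A

V_A = 120 × 67/1709 = 4.7045 V; V_B = 120 × 150/1709 = 10.532 V; V_C = 120 × 517/1709 = 36.302 V.
P_out = V_A I_A + V_B I_B + V_C I_C = 4.7045×0.526 + 10.532×3.06 + 36.302×3.93 = 2.4746 + 32.229 + 142.67 = 177.37 W.
Ideal ⇒ P_in = P_out, so I_p = P_out/V_p = 177.37/120 = 1.48 A.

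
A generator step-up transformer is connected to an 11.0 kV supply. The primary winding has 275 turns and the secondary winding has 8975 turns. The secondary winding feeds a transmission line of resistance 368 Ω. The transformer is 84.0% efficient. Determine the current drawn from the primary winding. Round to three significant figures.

I_p ≈ 37900 A

V_s = 11000 × 8975/275 = 359000 V.
I_s = V_s/R = 359000/368 = 975.54 A.
P_out = V_s I_s = 359000 × 975.54 = 3.5022×10^8 W.
P_in = P_out/η = 3.5022×10^8/0.840 = 4.1693×10^8 W.
I_p = P_in/V_p = 4.1693×10^8/11000 = 37900 A.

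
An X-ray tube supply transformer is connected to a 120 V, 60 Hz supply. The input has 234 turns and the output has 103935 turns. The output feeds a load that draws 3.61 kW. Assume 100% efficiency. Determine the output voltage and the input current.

V_out = V_in × N_out/N_in = 120 × 103935/234 = 53300 V.
I_out = P/V_out = 3610/53300 = 0.067730 A.
I_in = I_out × N_out/N_in = 0.067730 × 103935/234 = 30.1 A.

V_out ≈ 53300 V, I_in ≈ 30.1 A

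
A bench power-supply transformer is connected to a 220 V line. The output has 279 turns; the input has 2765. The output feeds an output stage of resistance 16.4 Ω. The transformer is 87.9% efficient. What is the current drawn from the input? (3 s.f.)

V_out = 220 × 279/2765 = 22.199 V.
I_out = V_out/R = 22.199/16.4 = 1.3536 A.
P_out = V_out I_out = 22.199 × 1.3536 = 30.048 W.
P_in = P_out/η = 30.048/0.879 = 34.185 W.
I_in = P_in/V_in = 34.185/220 = 0.155 A.

I_in ≈ 0.155 A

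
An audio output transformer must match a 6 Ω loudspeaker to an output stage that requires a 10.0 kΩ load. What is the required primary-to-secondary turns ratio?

Z_p/Z_s = (N_p/N_s)², so N_p/N_s = √(10000/6) = √1670 = 40.8.

N_p/N_s ≈ 40.8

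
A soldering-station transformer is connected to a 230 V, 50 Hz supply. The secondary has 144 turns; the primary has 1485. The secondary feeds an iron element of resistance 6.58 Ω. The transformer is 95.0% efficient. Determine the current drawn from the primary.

I_p ≈ 0.346 A

V_s = 230 × 144/1485 = 22.303 V.
I_s = V_s/R = 22.303/6.58 = 3.3895 A.
P_out = V_s I_s = 22.303 × 3.3895 = 75.597 W.
P_in = P_out/η = 75.597/0.950 = 79.575 W.
I_p = P_in/V_p = 79.575/230 = 0.346 A.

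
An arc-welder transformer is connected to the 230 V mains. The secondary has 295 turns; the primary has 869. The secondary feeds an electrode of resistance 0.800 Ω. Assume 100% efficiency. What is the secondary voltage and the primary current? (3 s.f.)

V_s = V_p × N_s/N_p = 230 × 295/869 = 78.078 V.
I_s = V_s/R = 78.078/0.800 = 97.598 A.
I_p = I_s × N_s/N_p = 97.598 × 295/869 = 33.1 A.

V_s ≈ 78.1 V, I_p ≈ 33.1 A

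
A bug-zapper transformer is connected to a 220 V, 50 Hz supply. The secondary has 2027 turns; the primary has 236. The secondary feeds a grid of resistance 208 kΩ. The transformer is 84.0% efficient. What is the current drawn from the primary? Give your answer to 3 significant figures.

I_p ≈ 0.0929 A

V_s = 220 × 2027/236 = 1889.6 V.
I_s = V_s/R = 1889.6/208000 = 0.0090845 A.
P_out = V_s I_s = 1889.6 × 0.0090845 = 17.166 W.
P_in = P_out/η = 17.166/0.840 = 20.436 W.
I_p = P_in/V_p = 20.436/220 = 0.0929 A.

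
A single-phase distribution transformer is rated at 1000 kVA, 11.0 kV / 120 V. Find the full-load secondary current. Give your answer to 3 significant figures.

I_s = S/V_s = 1000000/120 = 8330 A.

I_s ≈ 8330 A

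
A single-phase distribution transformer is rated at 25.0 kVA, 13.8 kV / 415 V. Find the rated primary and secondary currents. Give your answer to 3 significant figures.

I_p ≈ 1.81 A, I_s ≈ 60.2 A

I_p = S/V_p = 25000/13800 = 1.81 A.
I_s = S/V_s = 25000/415 = 60.2 A.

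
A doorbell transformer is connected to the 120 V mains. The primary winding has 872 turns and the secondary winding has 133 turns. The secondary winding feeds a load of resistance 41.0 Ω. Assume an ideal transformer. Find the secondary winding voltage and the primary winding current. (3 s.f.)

V_s = V_p × N_s/N_p = 120 × 133/872 = 18.303 V.
I_s = V_s/R = 18.303/41.0 = 0.44641 A.
I_p = I_s × N_s/N_p = 0.44641 × 133/872 = 0.0681 A.

V_s ≈ 18.3 V, I_p ≈ 0.0681 A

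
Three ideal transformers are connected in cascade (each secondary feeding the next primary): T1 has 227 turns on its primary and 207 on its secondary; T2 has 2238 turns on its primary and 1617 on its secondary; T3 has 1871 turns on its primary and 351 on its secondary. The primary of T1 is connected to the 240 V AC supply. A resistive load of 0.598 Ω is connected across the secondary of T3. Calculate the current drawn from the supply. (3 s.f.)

Secondary of T1: V = 240.00 × 207/227 = 218.85 V.
Secondary of T2: V = 218.85 × 1617/2238 = 158.13 V.
Secondary of T3: V = 158.13 × 351/1871 = 29.665 V.
I_load = 29.665/0.598 = 49.606 A, so P_out = 29.665 × 49.606 = 1471.6 W.
All ideal ⇒ P_in = P_out, so I_supply = 1471.6/240 = 6.13 A.

I_supply ≈ 6.13 A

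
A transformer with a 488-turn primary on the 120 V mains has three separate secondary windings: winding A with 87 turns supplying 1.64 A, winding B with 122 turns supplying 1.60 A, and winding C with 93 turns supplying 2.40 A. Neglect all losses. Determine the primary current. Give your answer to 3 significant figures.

I_p ≈ 1.15 A

V_A = 120 × 87/488 = 21.393 V; V_B = 120 × 122/488 = 30.000 V; V_C = 120 × 93/488 = 22.869 V.
P_out = V_A I_A + V_B I_B + V_C I_C = 21.393×1.64 + 30.000×1.60 + 22.869×2.40 = 35.085 + 48.000 + 54.885 = 137.97 W.
Ideal ⇒ P_in = P_out, so I_p = P_out/V_p = 137.97/120 = 1.15 A.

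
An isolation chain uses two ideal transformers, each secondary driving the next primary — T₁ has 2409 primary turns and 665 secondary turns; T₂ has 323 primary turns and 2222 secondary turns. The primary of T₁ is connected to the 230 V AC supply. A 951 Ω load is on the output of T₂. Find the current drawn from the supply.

After T₁: V = 230.00 × 665/2409 = 63.491 V.
After T₂: V = 63.491 × 2222/323 = 436.77 V.
I_load = 436.77/951 = 0.45928 A, so P_out = 436.77 × 0.45928 = 200.60 W.
All ideal ⇒ P_in = P_out, so I_supply = 200.60/230 = 0.872 A.

I_supply ≈ 0.872 A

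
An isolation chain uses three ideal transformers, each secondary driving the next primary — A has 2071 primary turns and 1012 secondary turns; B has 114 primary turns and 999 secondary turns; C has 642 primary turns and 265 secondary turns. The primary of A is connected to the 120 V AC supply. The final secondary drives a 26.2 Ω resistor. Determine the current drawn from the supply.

I_supply ≈ 14.3 A

After A: V = 120.00 × 1012/2071 = 58.638 V.
After B: V = 58.638 × 999/114 = 513.86 V.
After C: V = 513.86 × 265/642 = 212.11 V.
I_load = 212.11/26.2 = 8.0957 A, so P_out = 212.11 × 8.0957 = 1717.1 W.
All ideal ⇒ P_in = P_out, so I_supply = 1717.1/120 = 14.3 A.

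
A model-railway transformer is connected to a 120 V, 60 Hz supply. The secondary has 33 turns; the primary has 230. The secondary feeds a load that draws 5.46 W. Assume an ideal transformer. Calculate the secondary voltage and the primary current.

V_s ≈ 17.2 V, I_p ≈ 0.0455 A

V_s = V_p × N_s/N_p = 120 × 33/230 = 17.217 V.
I_s = P/V_s = 5.46/17.217 = 0.31712 A.
I_p = I_s × N_s/N_p = 0.31712 × 33/230 = 0.0455 A.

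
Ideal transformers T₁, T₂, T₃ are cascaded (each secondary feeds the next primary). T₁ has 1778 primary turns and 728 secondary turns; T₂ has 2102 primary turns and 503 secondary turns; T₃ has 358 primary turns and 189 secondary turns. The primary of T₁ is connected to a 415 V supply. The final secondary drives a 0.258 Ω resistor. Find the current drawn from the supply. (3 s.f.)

After T₁: V = 415.00 × 728/1778 = 169.92 V.
After T₂: V = 169.92 × 503/2102 = 40.661 V.
After T₃: V = 40.661 × 189/358 = 21.467 V.
I_load = 21.467/0.258 = 83.204 A, so P_out = 21.467 × 83.204 = 1786.1 W.
All ideal ⇒ P_in = P_out, so I_supply = 1786.1/415 = 4.30 A.

I_supply ≈ 4.30 A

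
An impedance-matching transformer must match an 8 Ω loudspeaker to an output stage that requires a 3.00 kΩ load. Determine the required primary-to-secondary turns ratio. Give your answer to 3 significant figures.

N_p/N_s ≈ 19.4

Z_p/Z_s = (N_p/N_s)², so N_p/N_s = √(3000/8) = √375 = 19.4.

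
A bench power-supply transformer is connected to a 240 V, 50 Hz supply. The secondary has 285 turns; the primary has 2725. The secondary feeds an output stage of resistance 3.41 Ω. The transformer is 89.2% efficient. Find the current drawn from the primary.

I_p ≈ 0.863 A

V_s = 240 × 285/2725 = 25.101 V.
I_s = V_s/R = 25.101/3.41 = 7.3610 A.
P_out = V_s I_s = 25.101 × 7.3610 = 184.77 W.
P_in = P_out/η = 184.77/0.892 = 207.14 W.
I_p = P_in/V_p = 207.14/240 = 0.863 A.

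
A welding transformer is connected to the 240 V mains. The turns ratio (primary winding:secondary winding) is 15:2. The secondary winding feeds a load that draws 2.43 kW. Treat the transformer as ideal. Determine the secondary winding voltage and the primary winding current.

V_s = V_p × N_s/N_p = 240 × 2/15 = 32.000 V.
I_s = P/V_s = 2430/32.000 = 75.938 A.
I_p = I_s × N_s/N_p = 75.938 × 2/15 = 10.1 A.

V_s ≈ 32.0 V, I_p ≈ 10.1 A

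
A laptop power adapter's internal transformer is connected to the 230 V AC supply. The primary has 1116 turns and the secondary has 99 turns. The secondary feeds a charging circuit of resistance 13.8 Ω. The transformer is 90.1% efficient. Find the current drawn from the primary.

V_s = 230 × 99/1116 = 20.403 V.
I_s = V_s/R = 20.403/13.8 = 1.4785 A.
P_out = V_s I_s = 20.403 × 1.4785 = 30.166 W.
P_in = P_out/η = 30.166/0.901 = 33.481 W.
I_p = P_in/V_p = 33.481/230 = 0.146 A.

I_p ≈ 0.146 A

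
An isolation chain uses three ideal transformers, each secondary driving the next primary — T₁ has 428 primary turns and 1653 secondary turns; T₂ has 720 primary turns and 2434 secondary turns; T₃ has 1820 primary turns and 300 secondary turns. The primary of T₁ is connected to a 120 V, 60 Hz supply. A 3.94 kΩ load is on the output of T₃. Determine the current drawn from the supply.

Secondary of T₁: V = 120.00 × 1653/428 = 463.46 V.
Secondary of T₂: V = 463.46 × 2434/720 = 1566.7 V.
Secondary of T₃: V = 1566.7 × 300/1820 = 258.25 V.
I_load = 258.25/3940 = 0.065547 A, so P_out = 258.25 × 0.065547 = 16.928 W.
All ideal ⇒ P_in = P_out, so I_supply = 16.928/120 = 0.141 A.

I_supply ≈ 0.141 A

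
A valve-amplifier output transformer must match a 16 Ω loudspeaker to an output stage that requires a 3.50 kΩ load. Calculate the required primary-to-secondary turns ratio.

N_p/N_s ≈ 14.8

Z_p/Z_s = (N_p/N_s)², so N_p/N_s = √(3500/16) = √219 = 14.8.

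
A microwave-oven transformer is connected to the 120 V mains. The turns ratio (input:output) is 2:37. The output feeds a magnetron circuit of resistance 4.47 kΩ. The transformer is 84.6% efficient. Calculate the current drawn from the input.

I_in ≈ 10.9 A

V_out = 120 × 37/2 = 2220.0 V.
I_out = V_out/R = 2220.0/4470 = 0.49664 A.
P_out = V_out I_out = 2220.0 × 0.49664 = 1102.6 W.
P_in = P_out/η = 1102.6/0.846 = 1303.3 W.
I_in = P_in/V_in = 1303.3/120 = 10.9 A.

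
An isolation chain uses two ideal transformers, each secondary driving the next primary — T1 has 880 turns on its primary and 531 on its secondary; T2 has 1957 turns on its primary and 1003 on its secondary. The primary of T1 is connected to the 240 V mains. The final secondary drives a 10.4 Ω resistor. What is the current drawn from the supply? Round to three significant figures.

After T1: V = 240.00 × 531/880 = 144.82 V.
After T2: V = 144.82 × 1003/1957 = 74.222 V.
I_load = 74.222/10.4 = 7.1367 A, so P_out = 74.222 × 7.1367 = 529.70 W.
All ideal ⇒ P_in = P_out, so I_supply = 529.70/240 = 2.21 A.

I_supply ≈ 2.21 A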